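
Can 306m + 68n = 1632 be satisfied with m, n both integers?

yes

gcd(306, 68) = 34.
34 divides 1632, so integer solutions exist.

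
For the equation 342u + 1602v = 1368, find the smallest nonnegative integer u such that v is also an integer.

gcd(1602, 342):
  1602 = 4×342 + 234
  342 = 1×234 + 108
  234 = 2×108 + 18
  108 = 6×18
so gcd(1602, 342) = 18.
18 divides 1368, so solutions exist.
Back-substitute for Bézout coefficients:
  18 = 234 - 2×108
  ... = 342×(-14) + 1602×(3)
Scale by 1368/18 = 76: (u₀, v₀) = (-1064, 228).
General solution: u = -1064 + 89t, v = 228 - 19t for integer t.
u ≥ 0: smallest is -1064 mod 89 = 4 (at t = 12), with v = 0.

4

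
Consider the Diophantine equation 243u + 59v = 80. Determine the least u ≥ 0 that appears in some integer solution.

3

gcd(243, 59) = 1.
1 divides 80, so solutions exist.
By Bézout, 243*(17) + 59*(-70) = 1.
Scale by 80/1 = 80: (u₀, v₀) = (1360, -5600).
General solution: u = 1360 + 59t, v = -5600 - 243t for integer t.
u ≥ 0: smallest is 1360 mod 59 = 3 (at t = -23), with v = -11.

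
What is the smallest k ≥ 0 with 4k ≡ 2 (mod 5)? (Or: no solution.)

gcd(5, 4) = 1.
1 divides 2, so solutions exist.
By Bézout, 4·(-1) + 5·(1) = 1.
So 4·(-1) ≡ 1 (mod 5); multiply by 2: k ≡ -2 (mod 5).
Smallest nonnegative: k = -2 mod 5 = 3.

3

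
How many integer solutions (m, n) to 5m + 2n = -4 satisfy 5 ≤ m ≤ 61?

28

gcd(5, 2):
  5 = 2·2 + 1
  2 = 2·1
so gcd(5, 2) = 1.
Back-substitute for Bézout coefficients:
  1 = 5 - 2·2
  ... = 5·(1) + 2·(-2)
Scale by -4: particular solution (-4, 8); reduce m mod 2: (0, -2).
General solution: m = 0 + 2t, n = -2 - 5t for integer t.
5 ≤ 0 + 2t ≤ 61 gives t ∈ [3, 30], which is 28 values.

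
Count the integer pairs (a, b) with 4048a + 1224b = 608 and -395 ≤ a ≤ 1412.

gcd(4048, 1224):
  4048 = 3*1224 + 376
  1224 = 3*376 + 96
  376 = 3*96 + 88
  96 = 1*88 + 8
  88 = 11*8
so gcd(4048, 1224) = 8.
Back-substitute for Bézout coefficients:
  8 = 96 - 1*88
  ... = 4048*(-13) + 1224*(43)
Scale by 76: particular solution (-988, 3268); reduce a mod 153: (83, -274).
General solution: a = 83 + 153t, b = -274 - 506t for integer t.
-395 ≤ 83 + 153t ≤ 1412 gives t ∈ [-3, 8], which is 12 values.

12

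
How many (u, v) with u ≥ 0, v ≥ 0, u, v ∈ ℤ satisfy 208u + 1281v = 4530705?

17

gcd(1281, 208):
  1281 = 6×208 + 33
  208 = 6×33 + 10
  33 = 3×10 + 3
  10 = 3×3 + 1
  3 = 3×1
so gcd(1281, 208) = 1.
Back-substitute for Bézout coefficients:
  1 = 10 - 3×3
  ... = 208×(388) + 1281×(-63)
Scale by 4530705: one solution is (1757913540, -285434415). Reduce u mod 1281: (1083, 3361).
General: u = 1083 + 1281t, v = 3361 - 208t.
u ≥ 0 ⇒ t ≥ 0; v ≥ 0 ⇒ t ≤ 16. So t ∈ [0, 16]: 17 solutions.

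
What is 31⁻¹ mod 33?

gcd(33, 31) = 1.
By Bézout, 31×(16) + 33×(-15) = 1.
So 31×16 ≡ 1 (mod 33), and 16 mod 33 = 16.

16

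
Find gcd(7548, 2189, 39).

1

gcd(7548, 2189) = 1  (7548 = 3*2189 + 981, 2189 = 2*981 + 227, 981 = 4*227 + 73, 227 = 3*73 + 8, 73 = 9*8 + 1, 8 = 8*1).
gcd(1, 39) = 1.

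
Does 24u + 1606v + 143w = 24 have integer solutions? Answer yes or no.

gcd(1606, 24) = 2  (1606 = 66·24 + 22, 24 = 1·22 + 2, 22 = 11·2).
gcd(2, 143) = 1.
1 divides 24, so integer solutions exist.

yes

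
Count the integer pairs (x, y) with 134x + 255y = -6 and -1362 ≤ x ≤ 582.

gcd(255, 134) = 1.
By Bézout, 134×(59) + 255×(-31) = 1.
Particular solution: (156, -82).
General solution: x = 156 + 255t, y = -82 - 134t for integer t.
-1362 ≤ 156 + 255t ≤ 582 gives t ∈ [-5, 1], which is 7 values.

7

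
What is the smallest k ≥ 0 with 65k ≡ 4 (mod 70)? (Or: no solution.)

no solution

gcd(70, 65):
  70 = 1*65 + 5
  65 = 13*5
so gcd(70, 65) = 5.
5 does not divide 4, so the congruence has no solution.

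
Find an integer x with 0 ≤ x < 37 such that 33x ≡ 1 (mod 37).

gcd(37, 33) = 1  (37 = 1×33 + 4, 33 = 8×4 + 1, 4 = 4×1).
Back-substituting, 33×(9) + 37×(-8) = 1.
So 33×9 ≡ 1 (mod 37), and 9 mod 37 = 9.

9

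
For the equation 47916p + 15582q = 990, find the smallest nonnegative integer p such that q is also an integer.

gcd(47916, 15582):
  47916 = 3·15582 + 1170
  15582 = 13·1170 + 372
  1170 = 3·372 + 54
  372 = 6·54 + 48
  54 = 1·48 + 6
  48 = 8·6
so gcd(47916, 15582) = 6.
6 divides 990, so solutions exist.
Back-substitute for Bézout coefficients:
  6 = 54 - 1·48
  ... = 47916·(293) + 15582·(-901)
Scale by 990/6 = 165: (p₀, q₀) = (48345, -148665).
General solution: p = 48345 + 2597t, q = -148665 - 7986t for integer t.
p ≥ 0: smallest is 48345 mod 2597 = 1599 (at t = -18), with q = -4917.

1599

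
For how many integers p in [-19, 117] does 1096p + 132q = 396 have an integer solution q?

4

gcd(1096, 132) = 4.
By Bézout, 1096·(10) + 132·(-83) = 4.
Particular solution: (0, 3).
General solution: p = 0 + 33t, q = 3 - 274t for integer t.
-19 ≤ 0 + 33t ≤ 117 gives t ∈ [0, 3], which is 4 values.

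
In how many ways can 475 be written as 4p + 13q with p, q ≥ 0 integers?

9

gcd(13, 4) = 1  (13 = 3·4 + 1, 4 = 4·1).
Back-substituting, 4·(-3) + 13·(1) = 1.
Scale by 475: one solution is (-1425, 475). Reduce p mod 13: (5, 35).
General: p = 5 + 13t, q = 35 - 4t.
p ≥ 0 ⇒ t ≥ 0; q ≥ 0 ⇒ t ≤ 8. So t ∈ [0, 8]: 9 solutions.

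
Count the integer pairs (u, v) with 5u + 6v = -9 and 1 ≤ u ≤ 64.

gcd(6, 5):
  6 = 1×5 + 1
  5 = 5×1
so gcd(6, 5) = 1.
Back-substitute for Bézout coefficients:
  1 = 6 - 1×5
  ... = 5×(-1) + 6×(1)
Scale by -9: particular solution (9, -9); reduce u mod 6: (3, -4).
General solution: u = 3 + 6t, v = -4 - 5t for integer t.
1 ≤ 3 + 6t ≤ 64 gives t ∈ [0, 10], which is 11 values.

11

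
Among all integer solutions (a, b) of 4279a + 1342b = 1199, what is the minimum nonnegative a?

79

gcd(4279, 1342):
  4279 = 3×1342 + 253
  1342 = 5×253 + 77
  253 = 3×77 + 22
  77 = 3×22 + 11
  22 = 2×11
so gcd(4279, 1342) = 11.
11 divides 1199, so solutions exist.
Back-substitute for Bézout coefficients:
  11 = 77 - 3×22
  ... = 4279×(-53) + 1342×(169)
Scale by 1199/11 = 109: (a₀, b₀) = (-5777, 18421).
General solution: a = -5777 + 122t, b = 18421 - 389t for integer t.
a ≥ 0: smallest is -5777 mod 122 = 79 (at t = 48), with b = -251.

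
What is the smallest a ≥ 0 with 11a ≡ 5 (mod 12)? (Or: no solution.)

gcd(12, 11) = 1  (12 = 1*11 + 1, 11 = 11*1).
1 divides 5, so solutions exist.
Back-substituting, 11*(-1) + 12*(1) = 1.
So 11*(-1) ≡ 1 (mod 12); multiply by 5: a ≡ -5 (mod 12).
Smallest nonnegative: a = -5 mod 12 = 7.

7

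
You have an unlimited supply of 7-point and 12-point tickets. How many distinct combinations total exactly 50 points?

1

Need nonnegative integers with 7j + 12k = 50.
gcd(7, 12) = 1, and 7·(-5) + 12·(3) = 1.
So (j₀, k₀) = (-250, 150); general j = -250 + 12t, k = 150 - 7t.
j ≥ 0 ⇒ t ≥ 21; k ≥ 0 ⇒ t ≤ 21. That's 1 value of t.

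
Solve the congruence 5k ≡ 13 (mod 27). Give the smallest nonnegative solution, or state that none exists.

8

gcd(27, 5) = 1.
1 divides 13, so solutions exist.
By Bézout, 5×(11) + 27×(-2) = 1.
So 5×(11) ≡ 1 (mod 27); multiply by 13: k ≡ 143 (mod 27).
Smallest nonnegative: k = 143 mod 27 = 8.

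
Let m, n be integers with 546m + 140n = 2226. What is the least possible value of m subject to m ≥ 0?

gcd(546, 140):
  546 = 3×140 + 126
  140 = 1×126 + 14
  126 = 9×14
so gcd(546, 140) = 14.
14 divides 2226, so solutions exist.
Back-substitute for Bézout coefficients:
  14 = 140 - 1×126
  ... = 546×(-1) + 140×(4)
Scale by 2226/14 = 159: (m₀, n₀) = (-159, 636).
General solution: m = -159 + 10t, n = 636 - 39t for integer t.
m ≥ 0: smallest is -159 mod 10 = 1 (at t = 16), with n = 12.

1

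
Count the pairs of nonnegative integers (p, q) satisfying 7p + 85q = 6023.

10

gcd(85, 7):
  85 = 12*7 + 1
  7 = 7*1
so gcd(85, 7) = 1.
Back-substitute for Bézout coefficients:
  1 = 85 - 12*7
  ... = 7*(-12) + 85*(1)
Scale by 6023: one solution is (-72276, 6023). Reduce p mod 85: (59, 66).
General: p = 59 + 85t, q = 66 - 7t.
p ≥ 0 ⇒ t ≥ 0; q ≥ 0 ⇒ t ≤ 9. So t ∈ [0, 9]: 10 solutions.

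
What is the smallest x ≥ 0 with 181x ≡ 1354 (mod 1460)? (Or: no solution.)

gcd(1460, 181):
  1460 = 8×181 + 12
  181 = 15×12 + 1
  12 = 12×1
so gcd(1460, 181) = 1.
1 divides 1354, so solutions exist.
Back-substitute for Bézout coefficients:
  1 = 181 - 15×12
  ... = 181×(121) + 1460×(-15)
So 181×(121) ≡ 1 (mod 1460); multiply by 1354: x ≡ 163834 (mod 1460).
Smallest nonnegative: x = 163834 mod 1460 = 314.

314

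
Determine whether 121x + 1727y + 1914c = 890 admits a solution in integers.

no

gcd(1727, 121) = 11.
gcd(11, 1914) = 11.
11 does not divide 890 (remainder 10), so no integer solutions.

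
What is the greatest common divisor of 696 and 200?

8

gcd(696, 200):
  696 = 3*200 + 96
  200 = 2*96 + 8
  96 = 12*8
so gcd(696, 200) = 8.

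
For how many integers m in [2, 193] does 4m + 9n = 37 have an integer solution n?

gcd(9, 4) = 1.
By Bézout, 4×(-2) + 9×(1) = 1.
Particular solution: (7, 1).
General solution: m = 7 + 9t, n = 1 - 4t for integer t.
2 ≤ 7 + 9t ≤ 193 gives t ∈ [0, 20], which is 21 values.

21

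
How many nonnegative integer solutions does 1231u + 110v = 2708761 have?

20

gcd(1231, 110):
  1231 = 11×110 + 21
  110 = 5×21 + 5
  21 = 4×5 + 1
  5 = 5×1
so gcd(1231, 110) = 1.
Back-substitute for Bézout coefficients:
  1 = 21 - 4×5
  ... = 1231×(21) + 110×(-235)
Scale by 2708761: one solution is (56883981, -636558835). Reduce u mod 110: (11, 24502).
General: u = 11 + 110t, v = 24502 - 1231t.
u ≥ 0 ⇒ t ≥ 0; v ≥ 0 ⇒ t ≤ 19. So t ∈ [0, 19]: 20 solutions.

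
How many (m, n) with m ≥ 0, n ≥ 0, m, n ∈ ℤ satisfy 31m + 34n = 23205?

22

gcd(34, 31) = 1.
By Bézout, 31·(11) + 34·(-10) = 1.
One solution: (17, 667).
General: m = 17 + 34t, n = 667 - 31t.
m ≥ 0 ⇒ t ≥ 0; n ≥ 0 ⇒ t ≤ 21. So t ∈ [0, 21]: 22 solutions.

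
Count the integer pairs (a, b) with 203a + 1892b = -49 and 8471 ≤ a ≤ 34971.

14

gcd(1892, 203) = 1.
By Bézout, 203×(-233) + 1892×(25) = 1.
Particular solution: (65, -7).
General solution: a = 65 + 1892t, b = -7 - 203t for integer t.
8471 ≤ 65 + 1892t ≤ 34971 gives t ∈ [5, 18], which is 14 values.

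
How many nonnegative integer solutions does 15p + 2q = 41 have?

1

gcd(15, 2):
  15 = 7*2 + 1
  2 = 2*1
so gcd(15, 2) = 1.
Back-substitute for Bézout coefficients:
  1 = 15 - 7*2
  ... = 15*(1) + 2*(-7)
Scale by 41: one solution is (41, -287). Reduce p mod 2: (1, 13).
General: p = 1 + 2t, q = 13 - 15t.
p ≥ 0 ⇒ t ≥ 0; q ≥ 0 ⇒ t ≤ 0. So t ∈ [0, 0]: 1 solution.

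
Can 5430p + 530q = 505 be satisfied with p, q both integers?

gcd(5430, 530):
  5430 = 10*530 + 130
  530 = 4*130 + 10
  130 = 13*10
so gcd(5430, 530) = 10.
10 does not divide 505 (remainder 5), so no integer solutions.

no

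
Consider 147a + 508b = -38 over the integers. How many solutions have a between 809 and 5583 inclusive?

9

gcd(508, 147):
  508 = 3×147 + 67
  147 = 2×67 + 13
  67 = 5×13 + 2
  13 = 6×2 + 1
  2 = 2×1
so gcd(508, 147) = 1.
Back-substitute for Bézout coefficients:
  1 = 13 - 6×2
  ... = 147×(235) + 508×(-68)
Scale by -38: particular solution (-8930, 2584); reduce a mod 508: (214, -62).
General solution: a = 214 + 508t, b = -62 - 147t for integer t.
809 ≤ 214 + 508t ≤ 5583 gives t ∈ [2, 10], which is 9 values.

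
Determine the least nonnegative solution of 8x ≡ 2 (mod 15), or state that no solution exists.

gcd(15, 8) = 1  (15 = 1·8 + 7, 8 = 1·7 + 1, 7 = 7·1).
1 divides 2, so solutions exist.
Back-substituting, 8·(2) + 15·(-1) = 1.
So 8·(2) ≡ 1 (mod 15); multiply by 2: x ≡ 4 (mod 15).
Smallest nonnegative: x = 4 mod 15 = 4.

4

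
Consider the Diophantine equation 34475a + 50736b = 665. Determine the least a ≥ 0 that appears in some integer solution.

gcd(50736, 34475):
  50736 = 1×34475 + 16261
  34475 = 2×16261 + 1953
  16261 = 8×1953 + 637
  1953 = 3×637 + 42
  637 = 15×42 + 7
  42 = 6×7
so gcd(50736, 34475) = 7.
7 divides 665, so solutions exist.
Back-substitute for Bézout coefficients:
  7 = 637 - 15×42
  ... = 34475×(-1195) + 50736×(812)
Scale by 665/7 = 95: (a₀, b₀) = (-113525, 77140).
General solution: a = -113525 + 7248t, b = 77140 - 4925t for integer t.
a ≥ 0: smallest is -113525 mod 7248 = 2443 (at t = 16), with b = -1660.

2443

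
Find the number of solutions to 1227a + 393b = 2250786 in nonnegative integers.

gcd(1227, 393) = 3.
By Bézout, 1227×(41) + 393×(-128) = 3.
One solution: (108, 5390).
General: a = 108 + 131t, b = 5390 - 409t.
a ≥ 0 ⇒ t ≥ 0; b ≥ 0 ⇒ t ≤ 13. So t ∈ [0, 13]: 14 solutions.

14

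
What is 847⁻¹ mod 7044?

gcd(7044, 847):
  7044 = 8×847 + 268
  847 = 3×268 + 43
  268 = 6×43 + 10
  43 = 4×10 + 3
  10 = 3×3 + 1
  3 = 3×1
so gcd(7044, 847) = 1.
Back-substitute for Bézout coefficients:
  1 = 10 - 3×3
  ... = 847×(-2129) + 7044×(256)
So 847×-2129 ≡ 1 (mod 7044), and -2129 mod 7044 = 4915.

4915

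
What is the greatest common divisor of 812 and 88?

4

gcd(812, 88) = 4  (812 = 9·88 + 20, 88 = 4·20 + 8, 20 = 2·8 + 4, 8 = 2·4).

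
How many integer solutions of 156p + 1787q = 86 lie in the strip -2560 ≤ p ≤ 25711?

16

gcd(1787, 156) = 1  (1787 = 11*156 + 71, 156 = 2*71 + 14, 71 = 5*14 + 1, 14 = 14*1).
Back-substituting, 156*(-126) + 1787*(11) = 1.
Scale by 86: particular solution (-10836, 946); reduce p mod 1787: (1673, -146).
General solution: p = 1673 + 1787t, q = -146 - 156t for integer t.
-2560 ≤ 1673 + 1787t ≤ 25711 gives t ∈ [-2, 13], which is 16 values.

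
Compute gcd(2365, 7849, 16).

1

gcd(7849, 2365) = 1.
gcd(1, 16) = 1.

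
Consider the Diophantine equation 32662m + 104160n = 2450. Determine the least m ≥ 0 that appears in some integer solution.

gcd(104160, 32662) = 14.
14 divides 2450, so solutions exist.
By Bézout, 32662·(-523) + 104160·(164) = 14.
Scale by 2450/14 = 175: (m₀, n₀) = (-91525, 28700).
General solution: m = -91525 + 7440t, n = 28700 - 2333t for integer t.
m ≥ 0: smallest is -91525 mod 7440 = 5195 (at t = 13), with n = -1629.

5195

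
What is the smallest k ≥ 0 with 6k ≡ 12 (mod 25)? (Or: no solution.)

2

gcd(25, 6) = 1  (25 = 4*6 + 1, 6 = 6*1).
1 divides 12, so solutions exist.
Back-substituting, 6*(-4) + 25*(1) = 1.
So 6*(-4) ≡ 1 (mod 25); multiply by 12: k ≡ -48 (mod 25).
Smallest nonnegative: k = -48 mod 25 = 2.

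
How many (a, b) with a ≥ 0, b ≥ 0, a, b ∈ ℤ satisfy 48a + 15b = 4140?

18

gcd(48, 15) = 3.
By Bézout, 48×(1) + 15×(-3) = 3.
One solution: (0, 276).
General: a = 0 + 5t, b = 276 - 16t.
a ≥ 0 ⇒ t ≥ 0; b ≥ 0 ⇒ t ≤ 17. So t ∈ [0, 17]: 18 solutions.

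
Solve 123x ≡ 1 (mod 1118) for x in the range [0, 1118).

gcd(1118, 123) = 1.
By Bézout, 123·(-509) + 1118·(56) = 1.
So 123·-509 ≡ 1 (mod 1118), and -509 mod 1118 = 609.

609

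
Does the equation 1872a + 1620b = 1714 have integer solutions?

no

gcd(1872, 1620) = 36  (1872 = 1*1620 + 252, 1620 = 6*252 + 108, 252 = 2*108 + 36, 108 = 3*36).
36 does not divide 1714 (remainder 22), so no integer solutions.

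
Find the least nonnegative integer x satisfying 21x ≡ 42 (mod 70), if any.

gcd(70, 21) = 7.
7 divides 42, so solutions exist.
By Bézout, 21*(-3) + 70*(1) = 7.
So 21*(-3) ≡ 7 (mod 70); multiply by 6: x ≡ -18 (mod 10).
Smallest nonnegative: x = -18 mod 10 = 2.

2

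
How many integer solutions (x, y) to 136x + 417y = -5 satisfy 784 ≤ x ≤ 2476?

gcd(417, 136) = 1.
By Bézout, 136·(46) + 417·(-15) = 1.
Particular solution: (187, -61).
General solution: x = 187 + 417t, y = -61 - 136t for integer t.
784 ≤ 187 + 417t ≤ 2476 gives t ∈ [2, 5], which is 4 values.

4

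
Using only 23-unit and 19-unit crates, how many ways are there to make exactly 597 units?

2

Need nonnegative integers with 23j + 19k = 597.
gcd(23, 19) = 1, and 23·(5) + 19·(-6) = 1.
So (j₀, k₀) = (2985, -3582); general j = 2985 + 19t, k = -3582 - 23t.
j ≥ 0 ⇒ t ≥ -157; k ≥ 0 ⇒ t ≤ -156. That's 2 values of t.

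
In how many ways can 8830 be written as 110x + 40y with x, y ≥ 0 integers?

gcd(110, 40) = 10.
By Bézout, 110×(-1) + 40×(3) = 10.
One solution: (1, 218).
General: x = 1 + 4t, y = 218 - 11t.
x ≥ 0 ⇒ t ≥ 0; y ≥ 0 ⇒ t ≤ 19. So t ∈ [0, 19]: 20 solutions.

20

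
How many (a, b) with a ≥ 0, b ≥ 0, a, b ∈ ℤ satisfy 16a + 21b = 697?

2

gcd(21, 16):
  21 = 1·16 + 5
  16 = 3·5 + 1
  5 = 5·1
so gcd(21, 16) = 1.
Back-substitute for Bézout coefficients:
  1 = 16 - 3·5
  ... = 16·(4) + 21·(-3)
Scale by 697: one solution is (2788, -2091). Reduce a mod 21: (16, 21).
General: a = 16 + 21t, b = 21 - 16t.
a ≥ 0 ⇒ t ≥ 0; b ≥ 0 ⇒ t ≤ 1. So t ∈ [0, 1]: 2 solutions.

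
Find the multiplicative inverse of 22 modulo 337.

gcd(337, 22) = 1  (337 = 15*22 + 7, 22 = 3*7 + 1, 7 = 7*1).
Back-substituting, 22*(46) + 337*(-3) = 1.
So 22*46 ≡ 1 (mod 337), and 46 mod 337 = 46.

46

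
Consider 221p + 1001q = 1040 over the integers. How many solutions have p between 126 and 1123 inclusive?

13

gcd(1001, 221) = 13.
By Bézout, 221*(-9) + 1001*(2) = 13.
Particular solution: (50, -10).
General solution: p = 50 + 77t, q = -10 - 17t for integer t.
126 ≤ 50 + 77t ≤ 1123 gives t ∈ [1, 13], which is 13 values.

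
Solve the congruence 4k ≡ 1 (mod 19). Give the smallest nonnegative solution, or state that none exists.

5

gcd(19, 4):
  19 = 4×4 + 3
  4 = 1×3 + 1
  3 = 3×1
so gcd(19, 4) = 1.
1 divides 1, so solutions exist.
Back-substitute for Bézout coefficients:
  1 = 4 - 1×3
  ... = 4×(5) + 19×(-1)
So 4×(5) ≡ 1 (mod 19); multiply by 1: k ≡ 5 (mod 19).
Smallest nonnegative: k = 5 mod 19 = 5.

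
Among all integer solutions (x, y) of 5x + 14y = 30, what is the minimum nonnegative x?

6

gcd(14, 5) = 1  (14 = 2·5 + 4, 5 = 1·4 + 1, 4 = 4·1).
1 divides 30, so solutions exist.
Back-substituting, 5·(3) + 14·(-1) = 1.
Scale by 30/1 = 30: (x₀, y₀) = (90, -30).
General solution: x = 90 + 14t, y = -30 - 5t for integer t.
x ≥ 0: smallest is 90 mod 14 = 6 (at t = -6), with y = 0.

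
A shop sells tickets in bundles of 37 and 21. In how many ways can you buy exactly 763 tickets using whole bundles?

Need nonnegative integers with 37j + 21k = 763.
gcd(37, 21) = 1, and 37·(4) + 21·(-7) = 1.
So (j₀, k₀) = (3052, -5341); general j = 3052 + 21t, k = -5341 - 37t.
j ≥ 0 ⇒ t ≥ -145; k ≥ 0 ⇒ t ≤ -145. That's 1 value of t.

1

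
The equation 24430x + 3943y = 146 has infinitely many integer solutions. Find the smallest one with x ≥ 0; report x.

2319

gcd(24430, 3943) = 1  (24430 = 6·3943 + 772, 3943 = 5·772 + 83, 772 = 9·83 + 25, 83 = 3·25 + 8, 25 = 3·8 + 1, 8 = 8·1).
1 divides 146, so solutions exist.
Back-substituting, 24430·(475) + 3943·(-2943) = 1.
Scale by 146/1 = 146: (x₀, y₀) = (69350, -429678).
General solution: x = 69350 + 3943t, y = -429678 - 24430t for integer t.
x ≥ 0: smallest is 69350 mod 3943 = 2319 (at t = -17), with y = -14368.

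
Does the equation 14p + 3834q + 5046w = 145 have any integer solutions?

no

gcd(3834, 14) = 2  (3834 = 273*14 + 12, 14 = 1*12 + 2, 12 = 6*2).
gcd(2, 5046) = 2.
2 does not divide 145 (remainder 1), so no integer solutions.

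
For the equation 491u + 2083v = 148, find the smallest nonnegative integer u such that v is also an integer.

1973

gcd(2083, 491) = 1.
1 divides 148, so solutions exist.
By Bézout, 491*(140) + 2083*(-33) = 1.
Scale by 148/1 = 148: (u₀, v₀) = (20720, -4884).
General solution: u = 20720 + 2083t, v = -4884 - 491t for integer t.
u ≥ 0: smallest is 20720 mod 2083 = 1973 (at t = -9), with v = -465.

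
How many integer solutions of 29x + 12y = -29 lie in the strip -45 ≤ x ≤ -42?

gcd(29, 12) = 1.
By Bézout, 29×(5) + 12×(-12) = 1.
Particular solution: (11, -29).
General solution: x = 11 + 12t, y = -29 - 29t for integer t.
-45 ≤ 11 + 12t ≤ -42 gives t ∈ [-4, -5], which is 0 values.

0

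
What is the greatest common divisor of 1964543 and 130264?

gcd(1964543, 130264):
  1964543 = 15×130264 + 10583
  130264 = 12×10583 + 3268
  10583 = 3×3268 + 779
  3268 = 4×779 + 152
  779 = 5×152 + 19
  152 = 8×19
so gcd(1964543, 130264) = 19.

19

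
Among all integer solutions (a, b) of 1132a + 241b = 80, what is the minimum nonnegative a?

gcd(1132, 241):
  1132 = 4×241 + 168
  241 = 1×168 + 73
  168 = 2×73 + 22
  73 = 3×22 + 7
  22 = 3×7 + 1
  7 = 7×1
so gcd(1132, 241) = 1.
1 divides 80, so solutions exist.
Back-substitute for Bézout coefficients:
  1 = 22 - 3×7
  ... = 1132×(33) + 241×(-155)
Scale by 80/1 = 80: (a₀, b₀) = (2640, -12400).
General solution: a = 2640 + 241t, b = -12400 - 1132t for integer t.
a ≥ 0: smallest is 2640 mod 241 = 230 (at t = -10), with b = -1080.

230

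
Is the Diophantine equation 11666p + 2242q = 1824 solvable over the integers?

gcd(11666, 2242) = 38.
38 divides 1824, so integer solutions exist.

yes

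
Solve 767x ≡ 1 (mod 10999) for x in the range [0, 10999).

gcd(10999, 767) = 1.
By Bézout, 767·(-2065) + 10999·(144) = 1.
So 767·-2065 ≡ 1 (mod 10999), and -2065 mod 10999 = 8934.

8934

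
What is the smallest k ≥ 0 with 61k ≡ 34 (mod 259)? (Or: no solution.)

gcd(259, 61) = 1  (259 = 4*61 + 15, 61 = 4*15 + 1, 15 = 15*1).
1 divides 34, so solutions exist.
Back-substituting, 61*(17) + 259*(-4) = 1.
So 61*(17) ≡ 1 (mod 259); multiply by 34: k ≡ 578 (mod 259).
Smallest nonnegative: k = 578 mod 259 = 60.

60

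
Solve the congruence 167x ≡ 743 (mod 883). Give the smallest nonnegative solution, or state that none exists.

824

gcd(883, 167) = 1.
1 divides 743, so solutions exist.
By Bézout, 167*(423) + 883*(-80) = 1.
So 167*(423) ≡ 1 (mod 883); multiply by 743: x ≡ 314289 (mod 883).
Smallest nonnegative: x = 314289 mod 883 = 824.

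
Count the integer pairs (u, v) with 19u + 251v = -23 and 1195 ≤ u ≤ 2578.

6

gcd(251, 19):
  251 = 13×19 + 4
  19 = 4×4 + 3
  4 = 1×3 + 1
  3 = 3×1
so gcd(251, 19) = 1.
Back-substitute for Bézout coefficients:
  1 = 4 - 1×3
  ... = 19×(-66) + 251×(5)
Scale by -23: particular solution (1518, -115); reduce u mod 251: (12, -1).
General solution: u = 12 + 251t, v = -1 - 19t for integer t.
1195 ≤ 12 + 251t ≤ 2578 gives t ∈ [5, 10], which is 6 values.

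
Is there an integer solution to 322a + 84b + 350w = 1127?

no

gcd(322, 84):
  322 = 3*84 + 70
  84 = 1*70 + 14
  70 = 5*14
so gcd(322, 84) = 14.
gcd(14, 350) = 14.
14 does not divide 1127 (remainder 7), so no integer solutions.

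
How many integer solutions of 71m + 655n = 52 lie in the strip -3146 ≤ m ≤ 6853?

15

gcd(655, 71):
  655 = 9*71 + 16
  71 = 4*16 + 7
  16 = 2*7 + 2
  7 = 3*2 + 1
  2 = 2*1
so gcd(655, 71) = 1.
Back-substitute for Bézout coefficients:
  1 = 7 - 3*2
  ... = 71*(286) + 655*(-31)
Scale by 52: particular solution (14872, -1612); reduce m mod 655: (462, -50).
General solution: m = 462 + 655t, n = -50 - 71t for integer t.
-3146 ≤ 462 + 655t ≤ 6853 gives t ∈ [-5, 9], which is 15 values.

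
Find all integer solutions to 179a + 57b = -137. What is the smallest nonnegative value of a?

gcd(179, 57) = 1  (179 = 3·57 + 8, 57 = 7·8 + 1, 8 = 8·1).
1 divides -137, so solutions exist.
Back-substituting, 179·(-7) + 57·(22) = 1.
Scale by -137/1 = -137: (a₀, b₀) = (959, -3014).
General solution: a = 959 + 57t, b = -3014 - 179t for integer t.
a ≥ 0: smallest is 959 mod 57 = 47 (at t = -16), with b = -150.

47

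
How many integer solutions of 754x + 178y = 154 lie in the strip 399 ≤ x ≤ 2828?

28

gcd(754, 178) = 2  (754 = 4×178 + 42, 178 = 4×42 + 10, 42 = 4×10 + 2, 10 = 5×2).
Back-substituting, 754×(17) + 178×(-72) = 2.
Scale by 77: particular solution (1309, -5544); reduce x mod 89: (63, -266).
General solution: x = 63 + 89t, y = -266 - 377t for integer t.
399 ≤ 63 + 89t ≤ 2828 gives t ∈ [4, 31], which is 28 values.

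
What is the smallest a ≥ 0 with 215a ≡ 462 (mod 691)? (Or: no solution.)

60

gcd(691, 215) = 1.
1 divides 462, so solutions exist.
By Bézout, 215×(45) + 691×(-14) = 1.
So 215×(45) ≡ 1 (mod 691); multiply by 462: a ≡ 20790 (mod 691).
Smallest nonnegative: a = 20790 mod 691 = 60.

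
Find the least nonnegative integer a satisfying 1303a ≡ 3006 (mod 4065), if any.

gcd(4065, 1303):
  4065 = 3·1303 + 156
  1303 = 8·156 + 55
  156 = 2·55 + 46
  55 = 1·46 + 9
  46 = 5·9 + 1
  9 = 9·1
so gcd(4065, 1303) = 1.
1 divides 3006, so solutions exist.
Back-substitute for Bézout coefficients:
  1 = 46 - 5·9
  ... = 1303·(-443) + 4065·(142)
So 1303·(-443) ≡ 1 (mod 4065); multiply by 3006: a ≡ -1331658 (mod 4065).
Smallest nonnegative: a = -1331658 mod 4065 = 1662.

1662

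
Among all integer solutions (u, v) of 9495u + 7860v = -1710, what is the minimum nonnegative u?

422

gcd(9495, 7860) = 15  (9495 = 1×7860 + 1635, 7860 = 4×1635 + 1320, 1635 = 1×1320 + 315, 1320 = 4×315 + 60, 315 = 5×60 + 15, 60 = 4×15).
15 divides -1710, so solutions exist.
Back-substituting, 9495×(125) + 7860×(-151) = 15.
Scale by -1710/15 = -114: (u₀, v₀) = (-14250, 17214).
General solution: u = -14250 + 524t, v = 17214 - 633t for integer t.
u ≥ 0: smallest is -14250 mod 524 = 422 (at t = 28), with v = -510.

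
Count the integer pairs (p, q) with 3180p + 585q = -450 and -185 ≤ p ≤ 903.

gcd(3180, 585) = 15.
By Bézout, 3180*(-16) + 585*(87) = 15.
Particular solution: (12, -66).
General solution: p = 12 + 39t, q = -66 - 212t for integer t.
-185 ≤ 12 + 39t ≤ 903 gives t ∈ [-5, 22], which is 28 values.

28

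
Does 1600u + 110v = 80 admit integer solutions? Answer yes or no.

gcd(1600, 110) = 10  (1600 = 14*110 + 60, 110 = 1*60 + 50, 60 = 1*50 + 10, 50 = 5*10).
10 divides 80, so integer solutions exist.

yes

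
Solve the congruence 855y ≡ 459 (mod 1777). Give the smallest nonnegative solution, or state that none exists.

gcd(1777, 855) = 1.
1 divides 459, so solutions exist.
By Bézout, 855×(-557) + 1777×(268) = 1.
So 855×(-557) ≡ 1 (mod 1777); multiply by 459: y ≡ -255663 (mod 1777).
Smallest nonnegative: y = -255663 mod 1777 = 225.

225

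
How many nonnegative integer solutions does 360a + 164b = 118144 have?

gcd(360, 164) = 4  (360 = 2*164 + 32, 164 = 5*32 + 4, 32 = 8*4).
Back-substituting, 360*(-5) + 164*(11) = 4.
Scale by 29536: one solution is (-147680, 324896). Reduce a mod 41: (2, 716).
General: a = 2 + 41t, b = 716 - 90t.
a ≥ 0 ⇒ t ≥ 0; b ≥ 0 ⇒ t ≤ 7. So t ∈ [0, 7]: 8 solutions.

8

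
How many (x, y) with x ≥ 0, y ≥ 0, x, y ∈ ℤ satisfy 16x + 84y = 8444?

gcd(84, 16) = 4  (84 = 5*16 + 4, 16 = 4*4).
Back-substituting, 16*(-5) + 84*(1) = 4.
Scale by 2111: one solution is (-10555, 2111). Reduce x mod 21: (8, 99).
General: x = 8 + 21t, y = 99 - 4t.
x ≥ 0 ⇒ t ≥ 0; y ≥ 0 ⇒ t ≤ 24. So t ∈ [0, 24]: 25 solutions.

25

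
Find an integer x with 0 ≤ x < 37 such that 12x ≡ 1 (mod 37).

34

gcd(37, 12) = 1  (37 = 3·12 + 1, 12 = 12·1).
Back-substituting, 12·(-3) + 37·(1) = 1.
So 12·-3 ≡ 1 (mod 37), and -3 mod 37 = 34.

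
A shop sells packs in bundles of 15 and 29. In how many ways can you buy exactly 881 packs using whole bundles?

Need nonnegative integers with 15j + 29k = 881.
gcd(15, 29) = 1, and 15·(2) + 29·(-1) = 1.
So (j₀, k₀) = (1762, -881); general j = 1762 + 29t, k = -881 - 15t.
j ≥ 0 ⇒ t ≥ -60; k ≥ 0 ⇒ t ≤ -59. That's 2 values of t.

2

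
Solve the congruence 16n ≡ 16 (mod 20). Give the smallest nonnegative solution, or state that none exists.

gcd(20, 16) = 4  (20 = 1×16 + 4, 16 = 4×4).
4 divides 16, so solutions exist.
Back-substituting, 16×(-1) + 20×(1) = 4.
So 16×(-1) ≡ 4 (mod 20); multiply by 4: n ≡ -4 (mod 5).
Smallest nonnegative: n = -4 mod 5 = 1.

1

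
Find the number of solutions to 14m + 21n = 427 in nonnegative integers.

gcd(21, 14) = 7  (21 = 1×14 + 7, 14 = 2×7).
Back-substituting, 14×(-1) + 21×(1) = 7.
Scale by 61: one solution is (-61, 61). Reduce m mod 3: (2, 19).
General: m = 2 + 3t, n = 19 - 2t.
m ≥ 0 ⇒ t ≥ 0; n ≥ 0 ⇒ t ≤ 9. So t ∈ [0, 9]: 10 solutions.

10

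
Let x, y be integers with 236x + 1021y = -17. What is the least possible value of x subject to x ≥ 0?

gcd(1021, 236):
  1021 = 4×236 + 77
  236 = 3×77 + 5
  77 = 15×5 + 2
  5 = 2×2 + 1
  2 = 2×1
so gcd(1021, 236) = 1.
1 divides -17, so solutions exist.
Back-substitute for Bézout coefficients:
  1 = 5 - 2×2
  ... = 236×(411) + 1021×(-95)
Scale by -17/1 = -17: (x₀, y₀) = (-6987, 1615).
General solution: x = -6987 + 1021t, y = 1615 - 236t for integer t.
x ≥ 0: smallest is -6987 mod 1021 = 160 (at t = 7), with y = -37.

160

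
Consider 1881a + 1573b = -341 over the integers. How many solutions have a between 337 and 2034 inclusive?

gcd(1881, 1573) = 11.
By Bézout, 1881·(46) + 1573·(-55) = 11.
Particular solution: (4, -5).
General solution: a = 4 + 143t, b = -5 - 171t for integer t.
337 ≤ 4 + 143t ≤ 2034 gives t ∈ [3, 14], which is 12 values.

12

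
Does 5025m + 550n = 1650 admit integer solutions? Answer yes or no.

yes

gcd(5025, 550) = 25  (5025 = 9*550 + 75, 550 = 7*75 + 25, 75 = 3*25).
25 divides 1650, so integer solutions exist.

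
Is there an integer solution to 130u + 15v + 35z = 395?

yes

gcd(130, 15) = 5  (130 = 8*15 + 10, 15 = 1*10 + 5, 10 = 2*5).
gcd(5, 35) = 5.
5 divides 395, so integer solutions exist.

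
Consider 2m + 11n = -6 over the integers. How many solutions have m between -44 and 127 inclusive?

15

gcd(11, 2) = 1.
By Bézout, 2·(-5) + 11·(1) = 1.
Particular solution: (8, -2).
General solution: m = 8 + 11t, n = -2 - 2t for integer t.
-44 ≤ 8 + 11t ≤ 127 gives t ∈ [-4, 10], which is 15 values.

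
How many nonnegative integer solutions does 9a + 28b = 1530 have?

7

gcd(28, 9) = 1  (28 = 3×9 + 1, 9 = 9×1).
Back-substituting, 9×(-3) + 28×(1) = 1.
Scale by 1530: one solution is (-4590, 1530). Reduce a mod 28: (2, 54).
General: a = 2 + 28t, b = 54 - 9t.
a ≥ 0 ⇒ t ≥ 0; b ≥ 0 ⇒ t ≤ 6. So t ∈ [0, 6]: 7 solutions.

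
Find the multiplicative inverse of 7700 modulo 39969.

36704

gcd(39969, 7700) = 1.
By Bézout, 7700·(-3265) + 39969·(629) = 1.
So 7700·-3265 ≡ 1 (mod 39969), and -3265 mod 39969 = 36704.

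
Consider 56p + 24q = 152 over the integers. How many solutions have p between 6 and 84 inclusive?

gcd(56, 24) = 8.
By Bézout, 56*(1) + 24*(-2) = 8.
Particular solution: (1, 4).
General solution: p = 1 + 3t, q = 4 - 7t for integer t.
6 ≤ 1 + 3t ≤ 84 gives t ∈ [2, 27], which is 26 values.

26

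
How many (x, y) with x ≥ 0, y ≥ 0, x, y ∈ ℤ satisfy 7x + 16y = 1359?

12

gcd(16, 7) = 1.
By Bézout, 7*(7) + 16*(-3) = 1.
One solution: (9, 81).
General: x = 9 + 16t, y = 81 - 7t.
x ≥ 0 ⇒ t ≥ 0; y ≥ 0 ⇒ t ≤ 11. So t ∈ [0, 11]: 12 solutions.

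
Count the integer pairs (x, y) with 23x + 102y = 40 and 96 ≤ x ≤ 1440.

13

gcd(102, 23) = 1  (102 = 4*23 + 10, 23 = 2*10 + 3, 10 = 3*3 + 1, 3 = 3*1).
Back-substituting, 23*(-31) + 102*(7) = 1.
Scale by 40: particular solution (-1240, 280); reduce x mod 102: (86, -19).
General solution: x = 86 + 102t, y = -19 - 23t for integer t.
96 ≤ 86 + 102t ≤ 1440 gives t ∈ [1, 13], which is 13 values.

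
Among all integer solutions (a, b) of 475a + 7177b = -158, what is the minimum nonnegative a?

gcd(7177, 475) = 1  (7177 = 15×475 + 52, 475 = 9×52 + 7, 52 = 7×7 + 3, 7 = 2×3 + 1, 3 = 3×1).
1 divides -158, so solutions exist.
Back-substituting, 475×(2070) + 7177×(-137) = 1.
Scale by -158/1 = -158: (a₀, b₀) = (-327060, 21646).
General solution: a = -327060 + 7177t, b = 21646 - 475t for integer t.
a ≥ 0: smallest is -327060 mod 7177 = 3082 (at t = 46), with b = -204.

3082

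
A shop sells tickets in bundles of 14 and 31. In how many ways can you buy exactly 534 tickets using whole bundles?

Need nonnegative integers with 14j + 31k = 534.
gcd(14, 31) = 1, and 14·(-11) + 31·(5) = 1.
So (j₀, k₀) = (-5874, 2670); general j = -5874 + 31t, k = 2670 - 14t.
j ≥ 0 ⇒ t ≥ 190; k ≥ 0 ⇒ t ≤ 190. That's 1 value of t.

1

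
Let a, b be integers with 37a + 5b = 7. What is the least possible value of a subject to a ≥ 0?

1

gcd(37, 5):
  37 = 7*5 + 2
  5 = 2*2 + 1
  2 = 2*1
so gcd(37, 5) = 1.
1 divides 7, so solutions exist.
Back-substitute for Bézout coefficients:
  1 = 5 - 2*2
  ... = 37*(-2) + 5*(15)
Scale by 7/1 = 7: (a₀, b₀) = (-14, 105).
General solution: a = -14 + 5t, b = 105 - 37t for integer t.
a ≥ 0: smallest is -14 mod 5 = 1 (at t = 3), with b = -6.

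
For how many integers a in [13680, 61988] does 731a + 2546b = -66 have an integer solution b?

19

gcd(2546, 731):
  2546 = 3×731 + 353
  731 = 2×353 + 25
  353 = 14×25 + 3
  25 = 8×3 + 1
  3 = 3×1
so gcd(2546, 731) = 1.
Back-substitute for Bézout coefficients:
  1 = 25 - 8×3
  ... = 731×(815) + 2546×(-234)
Scale by -66: particular solution (-53790, 15444); reduce a mod 2546: (2222, -638).
General solution: a = 2222 + 2546t, b = -638 - 731t for integer t.
13680 ≤ 2222 + 2546t ≤ 61988 gives t ∈ [5, 23], which is 19 values.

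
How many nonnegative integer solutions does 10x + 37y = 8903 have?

24

gcd(37, 10):
  37 = 3*10 + 7
  10 = 1*7 + 3
  7 = 2*3 + 1
  3 = 3*1
so gcd(37, 10) = 1.
Back-substitute for Bézout coefficients:
  1 = 7 - 2*3
  ... = 10*(-11) + 37*(3)
Scale by 8903: one solution is (-97933, 26709). Reduce x mod 37: (6, 239).
General: x = 6 + 37t, y = 239 - 10t.
x ≥ 0 ⇒ t ≥ 0; y ≥ 0 ⇒ t ≤ 23. So t ∈ [0, 23]: 24 solutions.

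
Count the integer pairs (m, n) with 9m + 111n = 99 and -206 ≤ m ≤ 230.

11

gcd(111, 9) = 3  (111 = 12×9 + 3, 9 = 3×3).
Back-substituting, 9×(-12) + 111×(1) = 3.
Scale by 33: particular solution (-396, 33); reduce m mod 37: (11, 0).
General solution: m = 11 + 37t, n = 0 - 3t for integer t.
-206 ≤ 11 + 37t ≤ 230 gives t ∈ [-5, 5], which is 11 values.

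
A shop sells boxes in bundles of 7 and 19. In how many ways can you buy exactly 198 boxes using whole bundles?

Need nonnegative integers with 7j + 19k = 198.
gcd(7, 19) = 1, and 7·(-8) + 19·(3) = 1.
So (j₀, k₀) = (-1584, 594); general j = -1584 + 19t, k = 594 - 7t.
j ≥ 0 ⇒ t ≥ 84; k ≥ 0 ⇒ t ≤ 84. That's 1 value of t.

1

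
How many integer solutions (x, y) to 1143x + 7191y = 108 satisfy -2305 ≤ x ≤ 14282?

gcd(7191, 1143) = 9  (7191 = 6×1143 + 333, 1143 = 3×333 + 144, 333 = 2×144 + 45, 144 = 3×45 + 9, 45 = 5×9).
Back-substituting, 1143×(151) + 7191×(-24) = 9.
Scale by 12: particular solution (1812, -288); reduce x mod 799: (214, -34).
General solution: x = 214 + 799t, y = -34 - 127t for integer t.
-2305 ≤ 214 + 799t ≤ 14282 gives t ∈ [-3, 17], which is 21 values.

21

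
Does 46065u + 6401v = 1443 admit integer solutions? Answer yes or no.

gcd(46065, 6401) = 37  (46065 = 7·6401 + 1258, 6401 = 5·1258 + 111, 1258 = 11·111 + 37, 111 = 3·37).
37 divides 1443, so integer solutions exist.

yes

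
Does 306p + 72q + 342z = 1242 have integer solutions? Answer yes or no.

yes

gcd(306, 72) = 18  (306 = 4×72 + 18, 72 = 4×18).
gcd(18, 342) = 18.
18 divides 1242, so integer solutions exist.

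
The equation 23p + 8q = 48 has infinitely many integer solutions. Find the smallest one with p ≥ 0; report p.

0

gcd(23, 8) = 1.
1 divides 48, so solutions exist.
By Bézout, 23×(-1) + 8×(3) = 1.
Scale by 48/1 = 48: (p₀, q₀) = (-48, 144).
General solution: p = -48 + 8t, q = 144 - 23t for integer t.
p ≥ 0: smallest is -48 mod 8 = 0 (at t = 6), with q = 6.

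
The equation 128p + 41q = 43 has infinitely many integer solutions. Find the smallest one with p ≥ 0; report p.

25

gcd(128, 41):
  128 = 3×41 + 5
  41 = 8×5 + 1
  5 = 5×1
so gcd(128, 41) = 1.
1 divides 43, so solutions exist.
Back-substitute for Bézout coefficients:
  1 = 41 - 8×5
  ... = 128×(-8) + 41×(25)
Scale by 43/1 = 43: (p₀, q₀) = (-344, 1075).
General solution: p = -344 + 41t, q = 1075 - 128t for integer t.
p ≥ 0: smallest is -344 mod 41 = 25 (at t = 9), with q = -77.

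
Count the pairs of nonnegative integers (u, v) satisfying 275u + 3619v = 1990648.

22

gcd(3619, 275) = 11.
By Bézout, 275·(79) + 3619·(-6) = 11.
One solution: (106, 542).
General: u = 106 + 329t, v = 542 - 25t.
u ≥ 0 ⇒ t ≥ 0; v ≥ 0 ⇒ t ≤ 21. So t ∈ [0, 21]: 22 solutions.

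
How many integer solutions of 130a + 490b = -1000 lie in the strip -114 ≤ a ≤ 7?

2

gcd(490, 130):
  490 = 3*130 + 100
  130 = 1*100 + 30
  100 = 3*30 + 10
  30 = 3*10
so gcd(490, 130) = 10.
Back-substitute for Bézout coefficients:
  10 = 100 - 3*30
  ... = 130*(-15) + 490*(4)
Scale by -100: particular solution (1500, -400); reduce a mod 49: (30, -10).
General solution: a = 30 + 49t, b = -10 - 13t for integer t.
-114 ≤ 30 + 49t ≤ 7 gives t ∈ [-2, -1], which is 2 values.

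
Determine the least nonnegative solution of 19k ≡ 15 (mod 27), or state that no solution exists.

gcd(27, 19) = 1.
1 divides 15, so solutions exist.
By Bézout, 19*(10) + 27*(-7) = 1.
So 19*(10) ≡ 1 (mod 27); multiply by 15: k ≡ 150 (mod 27).
Smallest nonnegative: k = 150 mod 27 = 15.

15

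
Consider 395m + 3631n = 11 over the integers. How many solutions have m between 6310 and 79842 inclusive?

gcd(3631, 395) = 1  (3631 = 9·395 + 76, 395 = 5·76 + 15, 76 = 5·15 + 1, 15 = 15·1).
Back-substituting, 395·(-239) + 3631·(26) = 1.
Scale by 11: particular solution (-2629, 286); reduce m mod 3631: (1002, -109).
General solution: m = 1002 + 3631t, n = -109 - 395t for integer t.
6310 ≤ 1002 + 3631t ≤ 79842 gives t ∈ [2, 21], which is 20 values.

20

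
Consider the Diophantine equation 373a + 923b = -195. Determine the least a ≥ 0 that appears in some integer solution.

gcd(923, 373) = 1  (923 = 2×373 + 177, 373 = 2×177 + 19, 177 = 9×19 + 6, 19 = 3×6 + 1, 6 = 6×1).
1 divides -195, so solutions exist.
Back-substituting, 373×(146) + 923×(-59) = 1.
Scale by -195/1 = -195: (a₀, b₀) = (-28470, 11505).
General solution: a = -28470 + 923t, b = 11505 - 373t for integer t.
a ≥ 0: smallest is -28470 mod 923 = 143 (at t = 31), with b = -58.

143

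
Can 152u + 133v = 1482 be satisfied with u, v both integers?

yes

gcd(152, 133) = 19.
19 divides 1482, so integer solutions exist.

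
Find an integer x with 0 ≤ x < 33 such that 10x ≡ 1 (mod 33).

gcd(33, 10) = 1  (33 = 3*10 + 3, 10 = 3*3 + 1, 3 = 3*1).
Back-substituting, 10*(10) + 33*(-3) = 1.
So 10*10 ≡ 1 (mod 33), and 10 mod 33 = 10.

10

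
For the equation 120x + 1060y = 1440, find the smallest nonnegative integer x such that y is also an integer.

gcd(1060, 120) = 20.
20 divides 1440, so solutions exist.
By Bézout, 120·(9) + 1060·(-1) = 20.
Scale by 1440/20 = 72: (x₀, y₀) = (648, -72).
General solution: x = 648 + 53t, y = -72 - 6t for integer t.
x ≥ 0: smallest is 648 mod 53 = 12 (at t = -12), with y = 0.

12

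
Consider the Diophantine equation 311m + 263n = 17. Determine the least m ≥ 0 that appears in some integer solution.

225

gcd(311, 263):
  311 = 1·263 + 48
  263 = 5·48 + 23
  48 = 2·23 + 2
  23 = 11·2 + 1
  2 = 2·1
so gcd(311, 263) = 1.
1 divides 17, so solutions exist.
Back-substitute for Bézout coefficients:
  1 = 23 - 11·2
  ... = 311·(-126) + 263·(149)
Scale by 17/1 = 17: (m₀, n₀) = (-2142, 2533).
General solution: m = -2142 + 263t, n = 2533 - 311t for integer t.
m ≥ 0: smallest is -2142 mod 263 = 225 (at t = 9), with n = -266.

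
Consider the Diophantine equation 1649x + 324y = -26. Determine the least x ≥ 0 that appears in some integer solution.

122

gcd(1649, 324):
  1649 = 5·324 + 29
  324 = 11·29 + 5
  29 = 5·5 + 4
  5 = 1·4 + 1
  4 = 4·1
so gcd(1649, 324) = 1.
1 divides -26, so solutions exist.
Back-substitute for Bézout coefficients:
  1 = 5 - 1·4
  ... = 1649·(-67) + 324·(341)
Scale by -26/1 = -26: (x₀, y₀) = (1742, -8866).
General solution: x = 1742 + 324t, y = -8866 - 1649t for integer t.
x ≥ 0: smallest is 1742 mod 324 = 122 (at t = -5), with y = -621.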